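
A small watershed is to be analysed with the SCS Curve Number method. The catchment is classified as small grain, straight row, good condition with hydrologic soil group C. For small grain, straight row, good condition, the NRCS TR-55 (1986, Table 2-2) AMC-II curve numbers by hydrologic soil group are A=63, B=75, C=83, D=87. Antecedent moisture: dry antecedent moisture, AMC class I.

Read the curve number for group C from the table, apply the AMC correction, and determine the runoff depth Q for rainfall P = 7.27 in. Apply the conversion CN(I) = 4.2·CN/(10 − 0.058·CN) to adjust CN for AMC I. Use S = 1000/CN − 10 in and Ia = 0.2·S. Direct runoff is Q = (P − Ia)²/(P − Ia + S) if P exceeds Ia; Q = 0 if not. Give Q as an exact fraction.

NRCS table: small grain, straight row, good condition, soil group C → CN(II) = 83
CN(I) from CN(II)=83: (4.2·83)/(10 − 0.058·83) = 174300/2593 ≈ 67.219
Retention S: 1000/CN − 10 with CN=67.219 → S = 8500/1743 ≈ 4.877 in
Ia = 0.2·(8500/1743) = 1700/1743 in ≈ 0.975 in
Excess rainfall: 7.270 − 0.975 = 6.295 in; P > Ia so Q > 0
Runoff Q = (P−Ia)²/(P−Ia+S) = (6.295)²/(6.295+4.877) = 1203762259921/339390162300 ≈ 3.547 in

Q = 1203762259921/339390162300 in ≈ 3.547 in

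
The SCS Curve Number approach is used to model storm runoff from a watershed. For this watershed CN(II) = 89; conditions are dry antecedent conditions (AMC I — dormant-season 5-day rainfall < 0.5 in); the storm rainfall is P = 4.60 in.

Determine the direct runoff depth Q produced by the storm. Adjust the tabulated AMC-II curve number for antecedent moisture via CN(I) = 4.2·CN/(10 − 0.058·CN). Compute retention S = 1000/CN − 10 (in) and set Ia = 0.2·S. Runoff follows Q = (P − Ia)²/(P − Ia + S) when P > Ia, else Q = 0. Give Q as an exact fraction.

Q = 1405275169/607303515 in ≈ 2.314 in

Dry (AMC I): CN(I) = 4.2·89/(10 − 0.058·89) = (1869/5)/(2419/500) = 186900/2419 ≈ 77.263
Max retention: S = 1000/(186900/2419) − 10 = 5500/1869 in (≈ 2.943 in)
Ia = 0.2·(5500/1869) = 1100/1869 in ≈ 0.589 in
Excess rainfall: 4.600 − 0.589 = 4.011 in; P > Ia so Q > 0
Q = (37487/9345)²/((37487/9345) + 5500/1869) = (1405275169/87329025)/(64987/9345) = 1405275169/607303515 in ≈ 2.314 in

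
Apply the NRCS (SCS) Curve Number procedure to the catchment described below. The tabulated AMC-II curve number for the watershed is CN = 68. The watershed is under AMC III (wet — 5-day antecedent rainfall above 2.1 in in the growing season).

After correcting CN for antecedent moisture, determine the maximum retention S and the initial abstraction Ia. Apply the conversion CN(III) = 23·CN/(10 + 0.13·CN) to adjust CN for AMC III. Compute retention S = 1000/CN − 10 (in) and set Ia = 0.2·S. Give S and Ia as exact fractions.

Adjust CN=68 to AMC III: 23·68/(10 + 0.13·68) → 1564 ÷ (471/25) = 39100/471 ≈ 83.015
S = 1000/(39100/471) − 10 = 800/391 in ≈ 2.046 in
Ia = 0.2S: 0.2·2.046 = 0.409 in (exactly 160/391)

S = 800/391 in ≈ 2.046 in; Ia = 160/391 in ≈ 0.409 in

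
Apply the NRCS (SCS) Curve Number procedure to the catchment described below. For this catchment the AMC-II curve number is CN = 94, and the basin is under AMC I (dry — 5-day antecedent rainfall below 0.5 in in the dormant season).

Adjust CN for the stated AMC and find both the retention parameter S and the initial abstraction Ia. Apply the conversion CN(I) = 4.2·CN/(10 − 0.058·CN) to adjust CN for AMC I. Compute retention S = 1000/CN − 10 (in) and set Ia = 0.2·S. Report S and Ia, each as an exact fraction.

Adjust CN=94 to AMC I: 4.2·94/(10 − 0.058·94) → (1974/5) ÷ (1137/250) = 32900/379 ≈ 86.807
S = 1000/(32900/379) − 10 = 500/329 in ≈ 1.520 in
Ia = 0.2·(500/329) = 100/329 in ≈ 0.304 in

S = 500/329 in ≈ 1.520 in; Ia = 100/329 in ≈ 0.304 in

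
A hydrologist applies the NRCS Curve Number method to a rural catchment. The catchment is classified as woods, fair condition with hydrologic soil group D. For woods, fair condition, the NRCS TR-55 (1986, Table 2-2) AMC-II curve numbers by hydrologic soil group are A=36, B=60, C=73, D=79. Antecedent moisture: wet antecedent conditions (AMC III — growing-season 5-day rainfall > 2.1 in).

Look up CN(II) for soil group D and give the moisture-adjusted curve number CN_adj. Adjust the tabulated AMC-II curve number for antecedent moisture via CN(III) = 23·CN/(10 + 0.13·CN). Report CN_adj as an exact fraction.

CN_adj = 181700/2027 ≈ 89.640

NRCS table: woods, fair condition, soil group D → CN(II) = 79
Adjust CN=79 to AMC III: 23·79/(10 + 0.13·79) → 1817 ÷ (2027/100) = 181700/2027 ≈ 89.640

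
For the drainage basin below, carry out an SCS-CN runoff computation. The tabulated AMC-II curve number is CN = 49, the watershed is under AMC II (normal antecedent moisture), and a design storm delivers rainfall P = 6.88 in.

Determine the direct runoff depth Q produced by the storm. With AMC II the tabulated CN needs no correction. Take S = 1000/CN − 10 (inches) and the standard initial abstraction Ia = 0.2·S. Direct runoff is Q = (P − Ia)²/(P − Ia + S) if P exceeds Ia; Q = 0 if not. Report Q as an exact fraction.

AMC II — tabulated CN = 49 applies directly.
Max retention: S = 1000/49 − 10 = 510/49 in (≈ 10.408 in)
Ia = 0.2S: 0.2·10.408 = 2.082 in (exactly 102/49)
Since P=6.880 > Ia=2.082: effective rainfall P−Ia = 5878/1225 in
Q: (5878/1225)² ÷ (18628/1225) = 8637721/5704825 in (≈ 1.514 in)

Q = 8637721/5704825 in ≈ 1.514 in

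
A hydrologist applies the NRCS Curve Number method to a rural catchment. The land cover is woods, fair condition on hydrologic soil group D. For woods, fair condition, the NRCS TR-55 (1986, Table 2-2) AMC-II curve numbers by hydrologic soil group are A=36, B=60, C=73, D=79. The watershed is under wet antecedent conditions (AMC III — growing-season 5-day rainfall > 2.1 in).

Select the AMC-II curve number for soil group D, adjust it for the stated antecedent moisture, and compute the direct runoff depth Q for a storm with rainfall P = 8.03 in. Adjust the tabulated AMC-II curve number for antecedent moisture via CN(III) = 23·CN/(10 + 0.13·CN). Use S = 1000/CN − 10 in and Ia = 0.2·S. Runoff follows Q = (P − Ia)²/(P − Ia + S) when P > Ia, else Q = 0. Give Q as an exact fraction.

Q = 2008033536601/295635166700 in ≈ 6.792 in

NRCS table: woods, fair condition, soil group D → CN(II) = 79
Adjust CN=79 to AMC III: 23·79/(10 + 0.13·79) → 1817 ÷ (2027/100) = 181700/2027 ≈ 89.640
Max retention: S = 1000/(181700/2027) − 10 = 2100/1817 in (≈ 1.156 in)
Initial abstraction Ia = S/5 = (2100/1817)/5 = 420/1817 ≈ 0.231 in
Excess rainfall: 8.030 − 0.231 = 7.799 in; P > Ia so Q > 0
Q: (1417051/181700)² ÷ (1627051/181700) = 2008033536601/295635166700 in (≈ 6.792 in)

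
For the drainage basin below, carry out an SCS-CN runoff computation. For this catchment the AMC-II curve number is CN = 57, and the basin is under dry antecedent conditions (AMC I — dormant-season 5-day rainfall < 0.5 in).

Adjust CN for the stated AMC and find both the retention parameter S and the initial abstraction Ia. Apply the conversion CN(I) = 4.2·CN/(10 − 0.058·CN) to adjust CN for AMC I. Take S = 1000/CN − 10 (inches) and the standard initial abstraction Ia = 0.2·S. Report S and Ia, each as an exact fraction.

S = 21500/1197 in ≈ 17.962 in; Ia = 4300/1197 in ≈ 3.592 in

CN(I) from CN(II)=57: (4.2·57)/(10 − 0.058·57) = 119700/3347 ≈ 35.763
S = 1000/(119700/3347) − 10 = 21500/1197 in ≈ 17.962 in
Ia = 0.2S: 0.2·17.962 = 3.592 in (exactly 4300/1197)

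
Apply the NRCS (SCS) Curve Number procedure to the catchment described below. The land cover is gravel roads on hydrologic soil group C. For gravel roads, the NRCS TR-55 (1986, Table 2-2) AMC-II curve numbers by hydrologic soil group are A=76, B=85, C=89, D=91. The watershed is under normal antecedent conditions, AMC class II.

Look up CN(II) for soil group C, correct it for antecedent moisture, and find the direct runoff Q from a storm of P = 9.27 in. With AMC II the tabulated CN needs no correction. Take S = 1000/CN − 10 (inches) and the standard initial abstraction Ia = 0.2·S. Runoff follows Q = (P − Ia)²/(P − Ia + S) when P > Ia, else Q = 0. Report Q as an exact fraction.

NRCS table: gravel roads, soil group C → CN(II) = 89
CN(II) = 89; AMC II needs no correction.
Retention S: 1000/CN − 10 with CN=89.000 → S = 110/89 ≈ 1.236 in
Ia = 0.2S: 0.2·1.236 = 0.247 in (exactly 22/89)
Excess rainfall: 9.270 − 0.247 = 9.023 in; P > Ia so Q > 0
Q = (80303/8900)²/((80303/8900) + 110/89) = (6448571809/79210000)/(91303/8900) = 6448571809/812596700 in ≈ 7.936 in

Q = 6448571809/812596700 in ≈ 7.936 in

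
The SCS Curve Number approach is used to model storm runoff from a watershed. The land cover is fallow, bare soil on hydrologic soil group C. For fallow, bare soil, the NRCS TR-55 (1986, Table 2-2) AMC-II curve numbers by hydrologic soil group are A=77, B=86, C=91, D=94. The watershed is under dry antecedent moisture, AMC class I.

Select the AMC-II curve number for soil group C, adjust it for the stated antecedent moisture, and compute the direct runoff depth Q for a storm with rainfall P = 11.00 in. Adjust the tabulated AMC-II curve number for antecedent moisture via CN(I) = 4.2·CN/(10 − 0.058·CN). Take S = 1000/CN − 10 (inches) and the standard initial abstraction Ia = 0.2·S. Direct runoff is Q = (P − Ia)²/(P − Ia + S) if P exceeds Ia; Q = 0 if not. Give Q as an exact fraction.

NRCS table: fallow, bare soil, soil group C → CN(II) = 91
Adjust CN=91 to AMC I: 4.2·91/(10 − 0.058·91) → (1911/5) ÷ (2361/500) = 63700/787 ≈ 80.940
Max retention: S = 1000/(63700/787) − 10 = 1500/637 in (≈ 2.355 in)
Initial abstraction Ia = S/5 = (1500/637)/5 = 300/637 ≈ 0.471 in
Excess rainfall: 11.000 − 0.471 = 10.529 in; P > Ia so Q > 0
Runoff Q = (P−Ia)²/(P−Ia+S) = (10.529)²/(10.529+2.355) = 44983849/5227859 ≈ 8.605 in

Q = 44983849/5227859 in ≈ 8.605 in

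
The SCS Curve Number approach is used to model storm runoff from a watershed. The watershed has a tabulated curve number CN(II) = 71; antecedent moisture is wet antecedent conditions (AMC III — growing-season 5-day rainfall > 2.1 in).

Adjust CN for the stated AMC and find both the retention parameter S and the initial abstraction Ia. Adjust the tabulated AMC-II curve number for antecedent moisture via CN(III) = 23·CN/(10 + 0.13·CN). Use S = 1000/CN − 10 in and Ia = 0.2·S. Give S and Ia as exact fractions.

Wet (AMC III): CN(III) = 23·71/(10 + 0.13·71) = 1633/(1923/100) = 163300/1923 ≈ 84.919
Max retention: S = 1000/(163300/1923) − 10 = 2900/1633 in (≈ 1.776 in)
Ia = 0.2·(2900/1633) = 580/1633 in ≈ 0.355 in

S = 2900/1633 in ≈ 1.776 in; Ia = 580/1633 in ≈ 0.355 in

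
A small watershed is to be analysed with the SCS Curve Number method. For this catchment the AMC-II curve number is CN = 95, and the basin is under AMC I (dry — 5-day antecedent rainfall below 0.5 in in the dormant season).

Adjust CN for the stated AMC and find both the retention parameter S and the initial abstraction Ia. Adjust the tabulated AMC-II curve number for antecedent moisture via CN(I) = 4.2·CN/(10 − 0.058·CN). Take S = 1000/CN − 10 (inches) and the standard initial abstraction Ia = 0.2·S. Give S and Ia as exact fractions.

Adjust CN=95 to AMC I: 4.2·95/(10 − 0.058·95) → 399 ÷ (449/100) = 39900/449 ≈ 88.864
Max retention: S = 1000/(39900/449) − 10 = 500/399 in (≈ 1.253 in)
Ia = 0.2S: 0.2·1.253 = 0.251 in (exactly 100/399)

S = 500/399 in ≈ 1.253 in; Ia = 100/399 in ≈ 0.251 in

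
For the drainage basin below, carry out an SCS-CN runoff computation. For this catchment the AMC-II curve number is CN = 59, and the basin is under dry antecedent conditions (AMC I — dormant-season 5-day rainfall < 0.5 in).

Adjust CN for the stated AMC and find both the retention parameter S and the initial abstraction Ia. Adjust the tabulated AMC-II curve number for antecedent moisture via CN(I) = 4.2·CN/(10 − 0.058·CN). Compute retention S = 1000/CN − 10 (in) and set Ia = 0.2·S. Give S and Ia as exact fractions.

S = 20500/1239 in ≈ 16.546 in; Ia = 4100/1239 in ≈ 3.309 in

CN(I) from CN(II)=59: (4.2·59)/(10 − 0.058·59) = 123900/3289 ≈ 37.671
Retention S: 1000/CN − 10 with CN=37.671 → S = 20500/1239 ≈ 16.546 in
Ia = 0.2·(20500/1239) = 4100/1239 in ≈ 3.309 in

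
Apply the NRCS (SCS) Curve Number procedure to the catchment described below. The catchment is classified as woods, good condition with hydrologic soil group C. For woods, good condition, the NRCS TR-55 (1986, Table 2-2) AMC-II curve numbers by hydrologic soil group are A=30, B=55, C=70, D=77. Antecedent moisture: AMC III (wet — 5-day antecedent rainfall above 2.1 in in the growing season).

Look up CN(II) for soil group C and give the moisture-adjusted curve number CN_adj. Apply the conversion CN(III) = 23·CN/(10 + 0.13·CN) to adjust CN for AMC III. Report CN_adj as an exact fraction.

CN_adj = 16100/191 ≈ 84.293

NRCS table: woods, good condition, soil group C → CN(II) = 70
Adjust CN=70 to AMC III: 23·70/(10 + 0.13·70) → 1610 ÷ (191/10) = 16100/191 ≈ 84.293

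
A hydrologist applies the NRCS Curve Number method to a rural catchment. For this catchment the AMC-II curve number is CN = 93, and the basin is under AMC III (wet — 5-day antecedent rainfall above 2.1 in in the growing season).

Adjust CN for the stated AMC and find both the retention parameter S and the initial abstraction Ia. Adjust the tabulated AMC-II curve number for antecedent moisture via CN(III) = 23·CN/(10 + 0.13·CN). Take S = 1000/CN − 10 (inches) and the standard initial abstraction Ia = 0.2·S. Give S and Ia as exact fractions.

CN(III) from CN(II)=93: (23·93)/(10 + 0.13·93) = 213900/2209 ≈ 96.831
Max retention: S = 1000/(213900/2209) − 10 = 700/2139 in (≈ 0.327 in)
Ia = 0.2·(700/2139) = 140/2139 in ≈ 0.065 in

S = 700/2139 in ≈ 0.327 in; Ia = 140/2139 in ≈ 0.065 in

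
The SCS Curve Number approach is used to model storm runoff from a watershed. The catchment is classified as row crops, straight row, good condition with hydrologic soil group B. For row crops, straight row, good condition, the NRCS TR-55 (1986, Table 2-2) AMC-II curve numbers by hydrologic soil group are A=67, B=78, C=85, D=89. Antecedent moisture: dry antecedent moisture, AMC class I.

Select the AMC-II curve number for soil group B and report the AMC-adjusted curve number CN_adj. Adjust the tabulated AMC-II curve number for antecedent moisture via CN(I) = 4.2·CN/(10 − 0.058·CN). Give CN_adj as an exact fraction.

NRCS table: row crops, straight row, good condition, soil group B → CN(II) = 78
Adjust CN=78 to AMC I: 4.2·78/(10 − 0.058·78) → (1638/5) ÷ (1369/250) = 81900/1369 ≈ 59.825

CN_adj = 81900/1369 ≈ 59.825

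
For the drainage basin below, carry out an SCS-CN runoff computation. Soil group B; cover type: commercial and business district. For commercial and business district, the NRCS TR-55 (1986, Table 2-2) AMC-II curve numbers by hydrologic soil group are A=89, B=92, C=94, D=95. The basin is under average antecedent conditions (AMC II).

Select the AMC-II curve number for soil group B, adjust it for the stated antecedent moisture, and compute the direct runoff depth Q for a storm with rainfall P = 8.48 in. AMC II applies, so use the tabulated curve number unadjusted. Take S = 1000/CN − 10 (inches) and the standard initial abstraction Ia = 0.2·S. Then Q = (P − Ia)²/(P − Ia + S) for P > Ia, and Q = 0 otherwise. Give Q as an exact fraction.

NRCS table: commercial and business district, soil group B → CN(II) = 92
CN(II) = 92; AMC II needs no correction.
Retention S: 1000/CN − 10 with CN=92.000 → S = 20/23 ≈ 0.870 in
Ia = 0.2S: 0.2·0.870 = 0.174 in (exactly 4/23)
Excess rainfall: 8.480 − 0.174 = 8.306 in; P > Ia so Q > 0
Q: (4776/575)² ÷ (5276/575) = 5702544/758425 in (≈ 7.519 in)

Q = 5702544/758425 in ≈ 7.519 in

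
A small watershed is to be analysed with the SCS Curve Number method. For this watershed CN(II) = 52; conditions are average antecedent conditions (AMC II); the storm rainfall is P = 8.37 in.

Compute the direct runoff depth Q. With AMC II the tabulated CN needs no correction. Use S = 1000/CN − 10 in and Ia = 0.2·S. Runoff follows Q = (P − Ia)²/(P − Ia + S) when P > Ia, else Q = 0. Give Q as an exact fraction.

AMC II — tabulated CN = 52 applies directly.
S = 1000/52 − 10 = 120/13 in ≈ 9.231 in
Ia = 0.2·(120/13) = 24/13 in ≈ 1.846 in
Excess rainfall: 8.370 − 1.846 = 6.524 in; P > Ia so Q > 0
Q = (8481/1300)²/((8481/1300) + 120/13) = (71927361/1690000)/(20481/1300) = 23975787/8875100 in ≈ 2.701 in

Q = 23975787/8875100 in ≈ 2.701 in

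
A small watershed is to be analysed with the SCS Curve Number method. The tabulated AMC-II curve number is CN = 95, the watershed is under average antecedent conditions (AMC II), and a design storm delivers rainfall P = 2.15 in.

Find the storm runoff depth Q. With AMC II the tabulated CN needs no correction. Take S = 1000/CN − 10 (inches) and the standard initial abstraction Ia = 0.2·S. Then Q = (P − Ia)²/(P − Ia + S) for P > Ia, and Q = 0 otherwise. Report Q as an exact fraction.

CN(II) = 95; AMC II needs no correction.
Retention S: 1000/CN − 10 with CN=95.000 → S = 10/19 ≈ 0.526 in
Initial abstraction Ia = S/5 = (10/19)/5 = 2/19 ≈ 0.105 in
P − Ia = 2.150 − 0.105 = 777/380 ≈ 2.045 in (> 0, runoff occurs)
Q = (777/380)²/((777/380) + 10/19) = (603729/144400)/(977/380) = 603729/371260 in ≈ 1.626 in

Q = 603729/371260 in ≈ 1.626 in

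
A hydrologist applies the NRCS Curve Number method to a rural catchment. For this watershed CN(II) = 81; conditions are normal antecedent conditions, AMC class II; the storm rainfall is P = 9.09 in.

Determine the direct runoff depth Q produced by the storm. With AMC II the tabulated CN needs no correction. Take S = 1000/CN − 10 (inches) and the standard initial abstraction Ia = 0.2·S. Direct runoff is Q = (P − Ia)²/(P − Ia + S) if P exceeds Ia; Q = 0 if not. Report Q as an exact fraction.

Q = 4876089241/719514900 in ≈ 6.777 in

AMC II — tabulated CN = 81 applies directly.
Max retention: S = 1000/81 − 10 = 190/81 in (≈ 2.346 in)
Initial abstraction Ia = S/5 = (190/81)/5 = 38/81 ≈ 0.469 in
P − Ia = 9.090 − 0.469 = 69829/8100 ≈ 8.621 in (> 0, runoff occurs)
Q = (69829/8100)²/((69829/8100) + 190/81) = (4876089241/65610000)/(88829/8100) = 4876089241/719514900 in ≈ 6.777 in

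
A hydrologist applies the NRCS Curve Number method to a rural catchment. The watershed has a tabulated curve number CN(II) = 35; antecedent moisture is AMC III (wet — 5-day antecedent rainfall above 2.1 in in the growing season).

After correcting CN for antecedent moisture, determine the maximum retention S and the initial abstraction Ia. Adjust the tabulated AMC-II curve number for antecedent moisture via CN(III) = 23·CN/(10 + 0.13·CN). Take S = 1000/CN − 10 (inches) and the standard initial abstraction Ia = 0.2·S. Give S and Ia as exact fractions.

Wet (AMC III): CN(III) = 23·35/(10 + 0.13·35) = 805/(291/20) = 16100/291 ≈ 55.326
Retention S: 1000/CN − 10 with CN=55.326 → S = 1300/161 ≈ 8.075 in
Initial abstraction Ia = S/5 = (1300/161)/5 = 260/161 ≈ 1.615 in

S = 1300/161 in ≈ 8.075 in; Ia = 260/161 in ≈ 1.615 in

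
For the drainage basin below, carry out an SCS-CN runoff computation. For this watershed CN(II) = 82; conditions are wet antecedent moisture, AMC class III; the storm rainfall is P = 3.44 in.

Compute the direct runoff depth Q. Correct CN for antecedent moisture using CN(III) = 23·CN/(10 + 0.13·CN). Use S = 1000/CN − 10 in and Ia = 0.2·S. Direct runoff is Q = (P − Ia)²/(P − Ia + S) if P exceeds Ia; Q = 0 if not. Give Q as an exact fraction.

Adjust CN=82 to AMC III: 23·82/(10 + 0.13·82) → 1886 ÷ (1033/50) = 94300/1033 ≈ 91.288
S = 1000/(94300/1033) − 10 = 900/943 in ≈ 0.954 in
Ia = 0.2S: 0.2·0.954 = 0.191 in (exactly 180/943)
Since P=3.440 > Ia=0.191: effective rainfall P−Ia = 76598/23575 in
Q = (76598/23575)²/((76598/23575) + 900/943) = (5867253604/555780625)/(99098/23575) = 2933626802/1168117675 in ≈ 2.511 in

Q = 2933626802/1168117675 in ≈ 2.511 in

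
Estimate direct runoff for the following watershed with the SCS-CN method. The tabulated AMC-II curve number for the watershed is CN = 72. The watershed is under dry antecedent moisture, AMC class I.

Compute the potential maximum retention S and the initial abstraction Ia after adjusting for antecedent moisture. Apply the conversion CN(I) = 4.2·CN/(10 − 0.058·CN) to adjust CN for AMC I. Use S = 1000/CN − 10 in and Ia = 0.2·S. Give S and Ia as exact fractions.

S = 250/27 in ≈ 9.259 in; Ia = 50/27 in ≈ 1.852 in

Adjust CN=72 to AMC I: 4.2·72/(10 − 0.058·72) → (1512/5) ÷ (728/125) = 675/13 ≈ 51.923
Max retention: S = 1000/(675/13) − 10 = 250/27 in (≈ 9.259 in)
Ia = 0.2·(250/27) = 50/27 in ≈ 1.852 in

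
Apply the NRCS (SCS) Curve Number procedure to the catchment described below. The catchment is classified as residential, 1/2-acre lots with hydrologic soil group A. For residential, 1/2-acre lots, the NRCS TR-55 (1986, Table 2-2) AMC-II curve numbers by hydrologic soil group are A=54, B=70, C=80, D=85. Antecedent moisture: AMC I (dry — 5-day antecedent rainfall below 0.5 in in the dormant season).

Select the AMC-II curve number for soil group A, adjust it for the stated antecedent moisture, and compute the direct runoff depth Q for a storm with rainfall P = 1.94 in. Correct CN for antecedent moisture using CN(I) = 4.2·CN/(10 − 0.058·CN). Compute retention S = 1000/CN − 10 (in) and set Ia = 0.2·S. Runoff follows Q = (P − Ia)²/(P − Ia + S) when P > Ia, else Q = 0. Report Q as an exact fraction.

Q = 0 in ≈ 0.000 in

NRCS table: residential, 1/2-acre lots, soil group A → CN(II) = 54
Dry (AMC I): CN(I) = 4.2·54/(10 − 0.058·54) = (1134/5)/(1717/250) = 56700/1717 ≈ 33.023
Retention S: 1000/CN − 10 with CN=33.023 → S = 11500/567 ≈ 20.282 in
Ia = 0.2S: 0.2·20.282 = 4.056 in (exactly 2300/567)
P = 1.940 ≤ Ia = 4.056 in: entire storm abstracted, Q = 0.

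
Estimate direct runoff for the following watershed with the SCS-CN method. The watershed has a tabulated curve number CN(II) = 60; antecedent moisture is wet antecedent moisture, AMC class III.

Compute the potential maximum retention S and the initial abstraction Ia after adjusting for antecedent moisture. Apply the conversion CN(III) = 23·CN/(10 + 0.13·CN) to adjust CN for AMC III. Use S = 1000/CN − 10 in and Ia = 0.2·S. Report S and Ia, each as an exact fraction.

Wet (AMC III): CN(III) = 23·60/(10 + 0.13·60) = 1380/(89/5) = 6900/89 ≈ 77.528
S = 1000/(6900/89) − 10 = 200/69 in ≈ 2.899 in
Ia = 0.2·(200/69) = 40/69 in ≈ 0.580 in

S = 200/69 in ≈ 2.899 in; Ia = 40/69 in ≈ 0.580 in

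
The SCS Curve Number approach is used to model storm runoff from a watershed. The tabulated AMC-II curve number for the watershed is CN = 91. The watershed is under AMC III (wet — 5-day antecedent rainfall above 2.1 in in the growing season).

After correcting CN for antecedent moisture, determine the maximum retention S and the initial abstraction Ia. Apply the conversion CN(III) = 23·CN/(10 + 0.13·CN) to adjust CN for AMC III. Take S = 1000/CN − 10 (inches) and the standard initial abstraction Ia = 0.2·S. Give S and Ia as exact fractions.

S = 900/2093 in ≈ 0.430 in; Ia = 180/2093 in ≈ 0.086 in

Adjust CN=91 to AMC III: 23·91/(10 + 0.13·91) → 2093 ÷ (2183/100) = 209300/2183 ≈ 95.877
Max retention: S = 1000/(209300/2183) − 10 = 900/2093 in (≈ 0.430 in)
Ia = 0.2S: 0.2·0.430 = 0.086 in (exactly 180/2093)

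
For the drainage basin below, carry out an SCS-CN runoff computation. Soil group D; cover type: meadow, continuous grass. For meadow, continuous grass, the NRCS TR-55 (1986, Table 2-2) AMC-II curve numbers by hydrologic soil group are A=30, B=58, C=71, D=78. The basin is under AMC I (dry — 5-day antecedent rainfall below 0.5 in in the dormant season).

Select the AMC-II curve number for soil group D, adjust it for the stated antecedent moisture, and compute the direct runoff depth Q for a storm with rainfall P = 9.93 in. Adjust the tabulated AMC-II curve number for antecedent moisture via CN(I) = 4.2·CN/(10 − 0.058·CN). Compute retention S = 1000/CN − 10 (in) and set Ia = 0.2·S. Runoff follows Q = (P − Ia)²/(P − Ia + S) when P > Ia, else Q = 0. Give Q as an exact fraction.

NRCS table: meadow, continuous grass, soil group D → CN(II) = 78
Dry (AMC I): CN(I) = 4.2·78/(10 − 0.058·78) = (1638/5)/(1369/250) = 81900/1369 ≈ 59.825
Max retention: S = 1000/(81900/1369) − 10 = 5500/819 in (≈ 6.716 in)
Ia = 0.2S: 0.2·6.716 = 1.343 in (exactly 1100/819)
P − Ia = 9.930 − 1.343 = 703267/81900 ≈ 8.587 in (> 0, runoff occurs)
Q: (703267/81900)² ÷ (1253267/81900) = 494584473289/102642567300 in (≈ 4.819 in)

Q = 494584473289/102642567300 in ≈ 4.819 in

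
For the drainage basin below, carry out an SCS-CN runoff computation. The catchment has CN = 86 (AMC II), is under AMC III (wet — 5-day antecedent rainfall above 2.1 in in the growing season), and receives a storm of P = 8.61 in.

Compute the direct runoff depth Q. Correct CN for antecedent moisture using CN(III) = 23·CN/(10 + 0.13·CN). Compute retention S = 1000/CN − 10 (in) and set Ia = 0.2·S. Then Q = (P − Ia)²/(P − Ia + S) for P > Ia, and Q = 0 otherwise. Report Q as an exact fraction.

Adjust CN=86 to AMC III: 23·86/(10 + 0.13·86) → 1978 ÷ (1059/50) = 98900/1059 ≈ 93.390
S = 1000/(98900/1059) − 10 = 700/989 in ≈ 0.708 in
Ia = 0.2S: 0.2·0.708 = 0.142 in (exactly 140/989)
P − Ia = 8.610 − 0.142 = 837529/98900 ≈ 8.468 in (> 0, runoff occurs)
Q: (837529/98900)² ÷ (907529/98900) = 14315404609/1831726900 in (≈ 7.815 in)

Q = 14315404609/1831726900 in ≈ 7.815 in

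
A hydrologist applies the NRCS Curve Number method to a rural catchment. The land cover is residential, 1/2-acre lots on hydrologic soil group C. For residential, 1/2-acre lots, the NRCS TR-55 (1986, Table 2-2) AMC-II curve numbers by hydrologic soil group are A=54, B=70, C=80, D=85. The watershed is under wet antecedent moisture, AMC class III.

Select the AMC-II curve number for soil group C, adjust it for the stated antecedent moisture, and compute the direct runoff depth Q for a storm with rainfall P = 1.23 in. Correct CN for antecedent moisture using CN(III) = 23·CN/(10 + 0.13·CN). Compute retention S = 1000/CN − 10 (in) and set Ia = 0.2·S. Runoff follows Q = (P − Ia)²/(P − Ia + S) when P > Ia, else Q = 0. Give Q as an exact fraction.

Q = 5424241/11106700 in ≈ 0.488 in

NRCS table: residential, 1/2-acre lots, soil group C → CN(II) = 80
CN(III) from CN(II)=80: (23·80)/(10 + 0.13·80) = 4600/51 ≈ 90.196
S = 1000/(4600/51) − 10 = 25/23 in ≈ 1.087 in
Ia = 0.2·(25/23) = 5/23 in ≈ 0.217 in
Since P=1.230 > Ia=0.217: effective rainfall P−Ia = 2329/2300 in
Runoff Q = (P−Ia)²/(P−Ia+S) = (1.013)²/(1.013+1.087) = 5424241/11106700 ≈ 0.488 in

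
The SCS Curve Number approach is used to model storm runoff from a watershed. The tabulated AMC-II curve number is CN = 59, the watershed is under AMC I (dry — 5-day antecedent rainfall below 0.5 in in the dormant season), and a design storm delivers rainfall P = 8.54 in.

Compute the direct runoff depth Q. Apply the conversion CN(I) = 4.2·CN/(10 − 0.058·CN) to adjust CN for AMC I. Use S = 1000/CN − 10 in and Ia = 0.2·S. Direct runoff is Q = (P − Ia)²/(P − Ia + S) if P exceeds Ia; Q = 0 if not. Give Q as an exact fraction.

CN(I) from CN(II)=59: (4.2·59)/(10 − 0.058·59) = 123900/3289 ≈ 37.671
S = 1000/(123900/3289) − 10 = 20500/1239 in ≈ 16.546 in
Ia = 0.2·(20500/1239) = 4100/1239 in ≈ 3.309 in
P − Ia = 8.540 − 3.309 = 324053/61950 ≈ 5.231 in (> 0, runoff occurs)
Q = (324053/61950)²/((324053/61950) + 20500/1239) = (105010346809/3837802500)/(1349053/61950) = 105010346809/83573833350 in ≈ 1.256 in

Q = 105010346809/83573833350 in ≈ 1.256 in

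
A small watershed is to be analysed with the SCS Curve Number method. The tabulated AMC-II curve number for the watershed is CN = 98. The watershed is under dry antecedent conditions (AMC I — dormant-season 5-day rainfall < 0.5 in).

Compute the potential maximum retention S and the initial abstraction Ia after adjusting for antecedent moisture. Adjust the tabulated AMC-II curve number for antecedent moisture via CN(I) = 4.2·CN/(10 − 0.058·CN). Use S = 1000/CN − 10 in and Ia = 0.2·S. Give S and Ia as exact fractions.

CN(I) from CN(II)=98: (4.2·98)/(10 − 0.058·98) = 102900/1079 ≈ 95.366
Retention S: 1000/CN − 10 with CN=95.366 → S = 500/1029 ≈ 0.486 in
Initial abstraction Ia = S/5 = (500/1029)/5 = 100/1029 ≈ 0.097 in

S = 500/1029 in ≈ 0.486 in; Ia = 100/1029 in ≈ 0.097 in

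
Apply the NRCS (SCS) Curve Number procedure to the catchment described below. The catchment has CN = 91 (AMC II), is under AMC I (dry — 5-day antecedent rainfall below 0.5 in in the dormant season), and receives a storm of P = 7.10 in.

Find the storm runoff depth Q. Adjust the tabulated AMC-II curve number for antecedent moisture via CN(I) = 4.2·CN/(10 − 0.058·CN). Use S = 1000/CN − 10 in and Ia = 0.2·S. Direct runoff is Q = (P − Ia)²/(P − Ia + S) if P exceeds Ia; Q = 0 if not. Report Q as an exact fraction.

Q = 1783119529/364535990 in ≈ 4.891 in

CN(I) from CN(II)=91: (4.2·91)/(10 − 0.058·91) = 63700/787 ≈ 80.940
Max retention: S = 1000/(63700/787) − 10 = 1500/637 in (≈ 2.355 in)
Ia = 0.2S: 0.2·2.355 = 0.471 in (exactly 300/637)
P − Ia = 7.100 − 0.471 = 42227/6370 ≈ 6.629 in (> 0, runoff occurs)
Q: (42227/6370)² ÷ (57227/6370) = 1783119529/364535990 in (≈ 4.891 in)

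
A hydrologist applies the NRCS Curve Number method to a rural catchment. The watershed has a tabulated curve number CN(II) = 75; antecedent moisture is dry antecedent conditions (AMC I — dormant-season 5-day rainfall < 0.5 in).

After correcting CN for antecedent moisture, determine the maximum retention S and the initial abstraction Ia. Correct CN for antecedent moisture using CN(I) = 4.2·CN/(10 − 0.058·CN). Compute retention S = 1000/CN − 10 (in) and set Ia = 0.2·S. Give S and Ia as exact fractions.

Adjust CN=75 to AMC I: 4.2·75/(10 − 0.058·75) → 315 ÷ (113/20) = 6300/113 ≈ 55.752
Max retention: S = 1000/(6300/113) − 10 = 500/63 in (≈ 7.937 in)
Initial abstraction Ia = S/5 = (500/63)/5 = 100/63 ≈ 1.587 in

S = 500/63 in ≈ 7.937 in; Ia = 100/63 in ≈ 1.587 in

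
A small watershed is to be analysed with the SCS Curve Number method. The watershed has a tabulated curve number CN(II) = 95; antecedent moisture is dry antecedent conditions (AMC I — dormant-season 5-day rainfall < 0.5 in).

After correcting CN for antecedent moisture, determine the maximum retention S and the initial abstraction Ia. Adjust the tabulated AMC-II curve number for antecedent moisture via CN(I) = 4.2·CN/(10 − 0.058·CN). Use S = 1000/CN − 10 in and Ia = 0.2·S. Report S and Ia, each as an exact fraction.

S = 500/399 in ≈ 1.253 in; Ia = 100/399 in ≈ 0.251 in

Dry (AMC I): CN(I) = 4.2·95/(10 − 0.058·95) = 399/(449/100) = 39900/449 ≈ 88.864
S = 1000/(39900/449) − 10 = 500/399 in ≈ 1.253 in
Ia = 0.2S: 0.2·1.253 = 0.251 in (exactly 100/399)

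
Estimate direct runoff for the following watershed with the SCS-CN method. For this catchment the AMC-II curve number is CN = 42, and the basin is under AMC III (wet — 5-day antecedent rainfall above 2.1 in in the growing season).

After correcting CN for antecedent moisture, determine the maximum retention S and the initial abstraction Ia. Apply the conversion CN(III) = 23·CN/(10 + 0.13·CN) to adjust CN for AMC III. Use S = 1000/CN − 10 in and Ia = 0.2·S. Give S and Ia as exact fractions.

S = 2900/483 in ≈ 6.004 in; Ia = 580/483 in ≈ 1.201 in

CN(III) from CN(II)=42: (23·42)/(10 + 0.13·42) = 48300/773 ≈ 62.484
Max retention: S = 1000/(48300/773) − 10 = 2900/483 in (≈ 6.004 in)
Ia = 0.2S: 0.2·6.004 = 1.201 in (exactly 580/483)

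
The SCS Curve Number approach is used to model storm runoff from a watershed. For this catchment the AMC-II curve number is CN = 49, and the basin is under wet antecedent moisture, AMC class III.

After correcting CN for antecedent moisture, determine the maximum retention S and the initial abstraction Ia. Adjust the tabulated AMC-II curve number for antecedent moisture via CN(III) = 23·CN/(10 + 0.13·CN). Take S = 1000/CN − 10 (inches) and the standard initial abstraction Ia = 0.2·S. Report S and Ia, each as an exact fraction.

S = 5100/1127 in ≈ 4.525 in; Ia = 1020/1127 in ≈ 0.905 in

CN(III) from CN(II)=49: (23·49)/(10 + 0.13·49) = 112700/1637 ≈ 68.845
S = 1000/(112700/1637) − 10 = 5100/1127 in ≈ 4.525 in
Ia = 0.2S: 0.2·4.525 = 0.905 in (exactly 1020/1127)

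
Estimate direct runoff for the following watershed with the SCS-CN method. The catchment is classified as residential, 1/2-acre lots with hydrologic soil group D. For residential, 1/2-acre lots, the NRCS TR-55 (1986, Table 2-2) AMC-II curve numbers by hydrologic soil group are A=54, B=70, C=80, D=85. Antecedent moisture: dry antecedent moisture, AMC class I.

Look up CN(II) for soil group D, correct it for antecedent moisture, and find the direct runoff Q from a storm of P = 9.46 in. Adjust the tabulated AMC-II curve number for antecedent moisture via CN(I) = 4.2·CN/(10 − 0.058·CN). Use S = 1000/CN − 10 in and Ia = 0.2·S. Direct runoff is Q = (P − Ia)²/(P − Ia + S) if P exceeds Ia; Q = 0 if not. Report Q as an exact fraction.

NRCS table: residential, 1/2-acre lots, soil group D → CN(II) = 85
Dry (AMC I): CN(I) = 4.2·85/(10 − 0.058·85) = 357/(507/100) = 11900/169 ≈ 70.414
Retention S: 1000/CN − 10 with CN=70.414 → S = 500/119 ≈ 4.202 in
Ia = 0.2S: 0.2·4.202 = 0.840 in (exactly 100/119)
Excess rainfall: 9.460 − 0.840 = 8.620 in; P > Ia so Q > 0
Q = (51287/5950)²/((51287/5950) + 500/119) = (2630356369/35402500)/(76287/5950) = 2630356369/453907650 in ≈ 5.795 in

Q = 2630356369/453907650 in ≈ 5.795 in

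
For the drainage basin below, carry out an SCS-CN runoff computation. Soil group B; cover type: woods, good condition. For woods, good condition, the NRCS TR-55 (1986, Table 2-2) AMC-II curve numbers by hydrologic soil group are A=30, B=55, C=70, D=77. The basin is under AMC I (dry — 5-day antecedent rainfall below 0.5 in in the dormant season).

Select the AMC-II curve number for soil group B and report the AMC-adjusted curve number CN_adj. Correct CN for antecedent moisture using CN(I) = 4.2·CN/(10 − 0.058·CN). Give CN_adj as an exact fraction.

NRCS table: woods, good condition, soil group B → CN(II) = 55
Adjust CN=55 to AMC I: 4.2·55/(10 − 0.058·55) → 231 ÷ (681/100) = 7700/227 ≈ 33.921

CN_adj = 7700/227 ≈ 33.921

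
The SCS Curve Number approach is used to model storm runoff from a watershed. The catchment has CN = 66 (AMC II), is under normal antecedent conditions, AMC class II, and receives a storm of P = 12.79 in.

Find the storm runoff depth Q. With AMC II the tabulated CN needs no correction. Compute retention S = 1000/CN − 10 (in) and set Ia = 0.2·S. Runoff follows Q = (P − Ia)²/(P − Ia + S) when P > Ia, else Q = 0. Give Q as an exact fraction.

CN(II) = 66; AMC II needs no correction.
Retention S: 1000/CN − 10 with CN=66.000 → S = 170/33 ≈ 5.152 in
Ia = 0.2S: 0.2·5.152 = 1.030 in (exactly 34/33)
Excess rainfall: 12.790 − 1.030 = 11.760 in; P > Ia so Q > 0
Runoff Q = (P−Ia)²/(P−Ia+S) = (11.760)²/(11.760+5.152) = 1505983249/184163100 ≈ 8.177 in

Q = 1505983249/184163100 in ≈ 8.177 in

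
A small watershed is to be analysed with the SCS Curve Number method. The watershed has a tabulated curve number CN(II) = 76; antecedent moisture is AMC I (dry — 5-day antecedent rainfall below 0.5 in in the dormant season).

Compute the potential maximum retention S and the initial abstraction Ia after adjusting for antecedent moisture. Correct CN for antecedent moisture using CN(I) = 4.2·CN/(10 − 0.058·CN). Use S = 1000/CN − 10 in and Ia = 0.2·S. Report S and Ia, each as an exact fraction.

Dry (AMC I): CN(I) = 4.2·76/(10 − 0.058·76) = (1596/5)/(699/125) = 13300/233 ≈ 57.082
Max retention: S = 1000/(13300/233) − 10 = 1000/133 in (≈ 7.519 in)
Initial abstraction Ia = S/5 = (1000/133)/5 = 200/133 ≈ 1.504 in

S = 1000/133 in ≈ 7.519 in; Ia = 200/133 in ≈ 1.504 in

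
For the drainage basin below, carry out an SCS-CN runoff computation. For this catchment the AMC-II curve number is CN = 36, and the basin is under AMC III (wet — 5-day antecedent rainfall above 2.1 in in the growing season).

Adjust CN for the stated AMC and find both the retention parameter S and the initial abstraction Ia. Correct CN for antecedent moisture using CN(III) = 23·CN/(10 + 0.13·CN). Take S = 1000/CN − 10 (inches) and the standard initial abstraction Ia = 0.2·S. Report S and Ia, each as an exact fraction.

S = 1600/207 in ≈ 7.729 in; Ia = 320/207 in ≈ 1.546 in

CN(III) from CN(II)=36: (23·36)/(10 + 0.13·36) = 20700/367 ≈ 56.403
S = 1000/(20700/367) − 10 = 1600/207 in ≈ 7.729 in
Initial abstraction Ia = S/5 = (1600/207)/5 = 320/207 ≈ 1.546 in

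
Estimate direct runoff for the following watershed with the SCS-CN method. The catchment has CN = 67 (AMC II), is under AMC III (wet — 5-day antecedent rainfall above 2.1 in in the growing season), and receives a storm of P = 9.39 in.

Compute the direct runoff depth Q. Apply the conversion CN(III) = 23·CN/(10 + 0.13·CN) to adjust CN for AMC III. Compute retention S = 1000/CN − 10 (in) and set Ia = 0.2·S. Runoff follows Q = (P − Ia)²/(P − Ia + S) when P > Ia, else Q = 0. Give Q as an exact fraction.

CN(III) from CN(II)=67: (23·67)/(10 + 0.13·67) = 154100/1871 ≈ 82.362
Max retention: S = 1000/(154100/1871) − 10 = 3300/1541 in (≈ 2.141 in)
Ia = 0.2·(3300/1541) = 660/1541 in ≈ 0.428 in
Excess rainfall: 9.390 − 0.428 = 8.962 in; P > Ia so Q > 0
Q: (1380999/154100)² ÷ (1710999/154100) = 211906470889/29296105100 in (≈ 7.233 in)

Q = 211906470889/29296105100 in ≈ 7.233 in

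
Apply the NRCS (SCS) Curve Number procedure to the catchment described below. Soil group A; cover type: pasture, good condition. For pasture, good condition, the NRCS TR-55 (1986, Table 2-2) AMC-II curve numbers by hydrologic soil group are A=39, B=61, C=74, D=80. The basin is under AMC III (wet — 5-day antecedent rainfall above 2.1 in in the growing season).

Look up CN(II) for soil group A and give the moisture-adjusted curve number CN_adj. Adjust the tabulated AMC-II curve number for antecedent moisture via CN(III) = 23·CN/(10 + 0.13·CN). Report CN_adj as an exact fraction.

NRCS table: pasture, good condition, soil group A → CN(II) = 39
Wet (AMC III): CN(III) = 23·39/(10 + 0.13·39) = 897/(1507/100) = 89700/1507 ≈ 59.522

CN_adj = 89700/1507 ≈ 59.522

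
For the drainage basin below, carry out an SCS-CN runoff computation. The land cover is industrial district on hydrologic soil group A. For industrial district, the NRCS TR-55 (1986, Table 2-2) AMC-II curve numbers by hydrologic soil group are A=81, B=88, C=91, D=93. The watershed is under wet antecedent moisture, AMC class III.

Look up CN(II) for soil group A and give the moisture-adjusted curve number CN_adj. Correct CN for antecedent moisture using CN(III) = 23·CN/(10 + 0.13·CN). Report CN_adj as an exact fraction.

NRCS table: industrial district, soil group A → CN(II) = 81
CN(III) from CN(II)=81: (23·81)/(10 + 0.13·81) = 186300/2053 ≈ 90.745

CN_adj = 186300/2053 ≈ 90.745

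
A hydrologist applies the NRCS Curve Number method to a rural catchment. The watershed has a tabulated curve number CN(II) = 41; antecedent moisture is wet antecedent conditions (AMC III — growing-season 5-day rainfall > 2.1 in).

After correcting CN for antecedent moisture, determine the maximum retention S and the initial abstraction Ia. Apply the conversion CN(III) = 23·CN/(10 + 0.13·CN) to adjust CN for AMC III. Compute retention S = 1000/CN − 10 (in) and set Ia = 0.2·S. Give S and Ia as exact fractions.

S = 5900/943 in ≈ 6.257 in; Ia = 1180/943 in ≈ 1.251 in

CN(III) from CN(II)=41: (23·41)/(10 + 0.13·41) = 94300/1533 ≈ 61.513
Retention S: 1000/CN − 10 with CN=61.513 → S = 5900/943 ≈ 6.257 in
Ia = 0.2S: 0.2·6.257 = 1.251 in (exactly 1180/943)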